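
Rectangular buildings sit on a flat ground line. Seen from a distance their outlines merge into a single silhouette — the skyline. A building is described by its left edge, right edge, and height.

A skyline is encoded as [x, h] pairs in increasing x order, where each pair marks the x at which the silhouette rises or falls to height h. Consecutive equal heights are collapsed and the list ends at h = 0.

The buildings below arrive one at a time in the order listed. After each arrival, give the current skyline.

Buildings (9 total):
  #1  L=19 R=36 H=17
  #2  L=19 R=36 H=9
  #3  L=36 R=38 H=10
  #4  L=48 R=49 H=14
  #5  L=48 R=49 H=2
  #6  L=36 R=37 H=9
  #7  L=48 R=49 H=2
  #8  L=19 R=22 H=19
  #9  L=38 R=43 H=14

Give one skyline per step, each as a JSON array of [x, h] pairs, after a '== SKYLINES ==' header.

== SKYLINES ==
[[19,17],[36,0]]
[[19,17],[36,0]]
[[19,17],[36,10],[38,0]]
[[19,17],[36,10],[38,0],[48,14],[49,0]]
[[19,17],[36,10],[38,0],[48,14],[49,0]]
[[19,17],[36,10],[38,0],[48,14],[49,0]]
[[19,17],[36,10],[38,0],[48,14],[49,0]]
[[19,19],[22,17],[36,10],[38,0],[48,14],[49,0]]
[[19,19],[22,17],[36,10],[38,14],[43,0],[48,14],[49,0]]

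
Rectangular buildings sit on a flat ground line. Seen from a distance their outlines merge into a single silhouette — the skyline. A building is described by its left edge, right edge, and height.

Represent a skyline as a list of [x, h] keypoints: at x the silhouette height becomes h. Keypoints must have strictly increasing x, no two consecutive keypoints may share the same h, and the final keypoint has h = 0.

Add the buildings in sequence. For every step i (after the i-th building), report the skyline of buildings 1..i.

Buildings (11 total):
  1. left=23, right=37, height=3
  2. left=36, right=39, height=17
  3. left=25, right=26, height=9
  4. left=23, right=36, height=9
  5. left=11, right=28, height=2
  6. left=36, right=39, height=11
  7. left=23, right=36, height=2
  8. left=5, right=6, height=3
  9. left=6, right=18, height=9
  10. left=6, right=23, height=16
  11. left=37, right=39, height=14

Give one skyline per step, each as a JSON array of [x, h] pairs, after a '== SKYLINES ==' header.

== SKYLINES ==
[[23,3],[37,0]]
[[23,3],[36,17],[39,0]]
[[23,3],[25,9],[26,3],[36,17],[39,0]]
[[23,9],[36,17],[39,0]]
[[11,2],[23,9],[36,17],[39,0]]
[[11,2],[23,9],[36,17],[39,0]]
[[11,2],[23,9],[36,17],[39,0]]
[[5,3],[6,0],[11,2],[23,9],[36,17],[39,0]]
[[5,3],[6,9],[18,2],[23,9],[36,17],[39,0]]
[[5,3],[6,16],[23,9],[36,17],[39,0]]
[[5,3],[6,16],[23,9],[36,17],[39,0]]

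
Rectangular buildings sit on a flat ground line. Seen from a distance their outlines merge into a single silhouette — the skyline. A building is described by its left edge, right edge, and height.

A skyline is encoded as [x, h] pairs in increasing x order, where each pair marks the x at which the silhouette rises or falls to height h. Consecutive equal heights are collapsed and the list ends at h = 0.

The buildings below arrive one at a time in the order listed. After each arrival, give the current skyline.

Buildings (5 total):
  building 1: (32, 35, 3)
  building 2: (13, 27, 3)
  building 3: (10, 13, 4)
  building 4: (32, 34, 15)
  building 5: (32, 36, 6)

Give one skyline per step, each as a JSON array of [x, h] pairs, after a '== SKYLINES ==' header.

== SKYLINES ==
[[32,3],[35,0]]
[[13,3],[27,0],[32,3],[35,0]]
[[10,4],[13,3],[27,0],[32,3],[35,0]]
[[10,4],[13,3],[27,0],[32,15],[34,3],[35,0]]
[[10,4],[13,3],[27,0],[32,15],[34,6],[36,0]]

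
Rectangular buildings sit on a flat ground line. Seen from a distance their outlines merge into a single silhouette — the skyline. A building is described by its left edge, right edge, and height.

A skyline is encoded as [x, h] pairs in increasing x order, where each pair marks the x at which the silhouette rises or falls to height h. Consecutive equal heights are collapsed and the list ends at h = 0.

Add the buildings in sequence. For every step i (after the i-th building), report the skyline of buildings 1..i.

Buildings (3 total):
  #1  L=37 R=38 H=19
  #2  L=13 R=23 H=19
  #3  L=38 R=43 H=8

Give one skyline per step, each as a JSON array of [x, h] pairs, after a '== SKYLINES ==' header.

== SKYLINES ==
[[37,19],[38,0]]
[[13,19],[23,0],[37,19],[38,0]]
[[13,19],[23,0],[37,19],[38,8],[43,0]]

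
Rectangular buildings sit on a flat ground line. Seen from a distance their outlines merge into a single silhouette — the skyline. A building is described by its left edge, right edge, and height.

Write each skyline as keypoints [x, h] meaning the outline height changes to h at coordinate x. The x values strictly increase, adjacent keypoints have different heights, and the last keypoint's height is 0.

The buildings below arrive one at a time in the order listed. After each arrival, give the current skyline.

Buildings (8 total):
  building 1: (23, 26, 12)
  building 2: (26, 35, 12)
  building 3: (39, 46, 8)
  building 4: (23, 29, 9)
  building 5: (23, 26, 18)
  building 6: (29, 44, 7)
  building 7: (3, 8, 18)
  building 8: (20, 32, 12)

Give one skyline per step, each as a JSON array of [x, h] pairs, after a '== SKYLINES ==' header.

== SKYLINES ==
[[23,12],[26,0]]
[[23,12],[35,0]]
[[23,12],[35,0],[39,8],[46,0]]
[[23,12],[35,0],[39,8],[46,0]]
[[23,18],[26,12],[35,0],[39,8],[46,0]]
[[23,18],[26,12],[35,7],[39,8],[46,0]]
[[3,18],[8,0],[23,18],[26,12],[35,7],[39,8],[46,0]]
[[3,18],[8,0],[20,12],[23,18],[26,12],[35,7],[39,8],[46,0]]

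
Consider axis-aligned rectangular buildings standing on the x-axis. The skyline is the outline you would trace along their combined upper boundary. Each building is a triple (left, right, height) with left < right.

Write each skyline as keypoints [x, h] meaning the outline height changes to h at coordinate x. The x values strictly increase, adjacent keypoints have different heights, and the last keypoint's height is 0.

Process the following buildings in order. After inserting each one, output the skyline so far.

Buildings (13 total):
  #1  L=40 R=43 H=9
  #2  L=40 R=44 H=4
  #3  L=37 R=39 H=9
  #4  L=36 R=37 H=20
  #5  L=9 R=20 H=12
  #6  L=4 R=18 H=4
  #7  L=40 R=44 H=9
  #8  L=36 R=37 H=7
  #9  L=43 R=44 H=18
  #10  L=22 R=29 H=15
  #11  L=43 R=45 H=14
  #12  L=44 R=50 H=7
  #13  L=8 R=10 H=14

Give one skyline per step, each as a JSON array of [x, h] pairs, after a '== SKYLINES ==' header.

== SKYLINES ==
[[40,9],[43,0]]
[[40,9],[43,4],[44,0]]
[[37,9],[39,0],[40,9],[43,4],[44,0]]
[[36,20],[37,9],[39,0],[40,9],[43,4],[44,0]]
[[9,12],[20,0],[36,20],[37,9],[39,0],[40,9],[43,4],[44,0]]
[[4,4],[9,12],[20,0],[36,20],[37,9],[39,0],[40,9],[43,4],[44,0]]
[[4,4],[9,12],[20,0],[36,20],[37,9],[39,0],[40,9],[44,0]]
[[4,4],[9,12],[20,0],[36,20],[37,9],[39,0],[40,9],[44,0]]
[[4,4],[9,12],[20,0],[36,20],[37,9],[39,0],[40,9],[43,18],[44,0]]
[[4,4],[9,12],[20,0],[22,15],[29,0],[36,20],[37,9],[39,0],[40,9],[43,18],[44,0]]
[[4,4],[9,12],[20,0],[22,15],[29,0],[36,20],[37,9],[39,0],[40,9],[43,18],[44,14],[45,0]]
[[4,4],[9,12],[20,0],[22,15],[29,0],[36,20],[37,9],[39,0],[40,9],[43,18],[44,14],[45,7],[50,0]]
[[4,4],[8,14],[10,12],[20,0],[22,15],[29,0],[36,20],[37,9],[39,0],[40,9],[43,18],[44,14],[45,7],[50,0]]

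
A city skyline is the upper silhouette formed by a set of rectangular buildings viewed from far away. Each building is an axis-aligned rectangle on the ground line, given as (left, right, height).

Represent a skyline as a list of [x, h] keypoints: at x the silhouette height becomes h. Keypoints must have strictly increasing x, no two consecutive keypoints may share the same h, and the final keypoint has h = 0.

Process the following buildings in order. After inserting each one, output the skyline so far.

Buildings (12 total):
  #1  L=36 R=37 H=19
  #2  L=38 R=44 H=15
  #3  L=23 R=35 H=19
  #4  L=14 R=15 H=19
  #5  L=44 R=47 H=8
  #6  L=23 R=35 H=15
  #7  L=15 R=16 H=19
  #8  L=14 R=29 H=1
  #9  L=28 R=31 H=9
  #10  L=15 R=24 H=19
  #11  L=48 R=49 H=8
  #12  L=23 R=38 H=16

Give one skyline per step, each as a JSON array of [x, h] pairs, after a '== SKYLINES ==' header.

== SKYLINES ==
[[36,19],[37,0]]
[[36,19],[37,0],[38,15],[44,0]]
[[23,19],[35,0],[36,19],[37,0],[38,15],[44,0]]
[[14,19],[15,0],[23,19],[35,0],[36,19],[37,0],[38,15],[44,0]]
[[14,19],[15,0],[23,19],[35,0],[36,19],[37,0],[38,15],[44,8],[47,0]]
[[14,19],[15,0],[23,19],[35,0],[36,19],[37,0],[38,15],[44,8],[47,0]]
[[14,19],[16,0],[23,19],[35,0],[36,19],[37,0],[38,15],[44,8],[47,0]]
[[14,19],[16,1],[23,19],[35,0],[36,19],[37,0],[38,15],[44,8],[47,0]]
[[14,19],[16,1],[23,19],[35,0],[36,19],[37,0],[38,15],[44,8],[47,0]]
[[14,19],[35,0],[36,19],[37,0],[38,15],[44,8],[47,0]]
[[14,19],[35,0],[36,19],[37,0],[38,15],[44,8],[47,0],[48,8],[49,0]]
[[14,19],[35,16],[36,19],[37,16],[38,15],[44,8],[47,0],[48,8],[49,0]]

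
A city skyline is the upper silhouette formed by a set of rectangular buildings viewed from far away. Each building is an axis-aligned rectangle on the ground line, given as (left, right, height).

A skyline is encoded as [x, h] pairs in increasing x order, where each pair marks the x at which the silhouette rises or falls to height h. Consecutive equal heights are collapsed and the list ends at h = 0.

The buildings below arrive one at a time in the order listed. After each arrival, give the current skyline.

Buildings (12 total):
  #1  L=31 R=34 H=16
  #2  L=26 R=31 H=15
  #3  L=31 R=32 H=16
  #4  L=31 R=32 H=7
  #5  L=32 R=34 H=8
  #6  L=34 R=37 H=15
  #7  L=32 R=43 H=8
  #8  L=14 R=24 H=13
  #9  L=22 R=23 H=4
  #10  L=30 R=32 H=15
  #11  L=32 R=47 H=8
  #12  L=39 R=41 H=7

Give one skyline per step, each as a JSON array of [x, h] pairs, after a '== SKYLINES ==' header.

== SKYLINES ==
[[31,16],[34,0]]
[[26,15],[31,16],[34,0]]
[[26,15],[31,16],[34,0]]
[[26,15],[31,16],[34,0]]
[[26,15],[31,16],[34,0]]
[[26,15],[31,16],[34,15],[37,0]]
[[26,15],[31,16],[34,15],[37,8],[43,0]]
[[14,13],[24,0],[26,15],[31,16],[34,15],[37,8],[43,0]]
[[14,13],[24,0],[26,15],[31,16],[34,15],[37,8],[43,0]]
[[14,13],[24,0],[26,15],[31,16],[34,15],[37,8],[43,0]]
[[14,13],[24,0],[26,15],[31,16],[34,15],[37,8],[47,0]]
[[14,13],[24,0],[26,15],[31,16],[34,15],[37,8],[47,0]]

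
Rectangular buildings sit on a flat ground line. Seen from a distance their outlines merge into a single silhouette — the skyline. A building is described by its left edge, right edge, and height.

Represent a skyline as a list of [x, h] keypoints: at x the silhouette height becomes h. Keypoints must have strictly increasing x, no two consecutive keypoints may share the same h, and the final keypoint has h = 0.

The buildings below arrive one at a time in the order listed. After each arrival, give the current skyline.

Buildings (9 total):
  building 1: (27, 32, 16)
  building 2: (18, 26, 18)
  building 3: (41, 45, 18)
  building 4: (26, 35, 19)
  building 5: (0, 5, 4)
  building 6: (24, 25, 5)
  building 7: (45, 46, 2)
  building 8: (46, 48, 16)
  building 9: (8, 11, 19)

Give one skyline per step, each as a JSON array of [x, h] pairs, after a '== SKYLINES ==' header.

== SKYLINES ==
[[27,16],[32,0]]
[[18,18],[26,0],[27,16],[32,0]]
[[18,18],[26,0],[27,16],[32,0],[41,18],[45,0]]
[[18,18],[26,19],[35,0],[41,18],[45,0]]
[[0,4],[5,0],[18,18],[26,19],[35,0],[41,18],[45,0]]
[[0,4],[5,0],[18,18],[26,19],[35,0],[41,18],[45,0]]
[[0,4],[5,0],[18,18],[26,19],[35,0],[41,18],[45,2],[46,0]]
[[0,4],[5,0],[18,18],[26,19],[35,0],[41,18],[45,2],[46,16],[48,0]]
[[0,4],[5,0],[8,19],[11,0],[18,18],[26,19],[35,0],[41,18],[45,2],[46,16],[48,0]]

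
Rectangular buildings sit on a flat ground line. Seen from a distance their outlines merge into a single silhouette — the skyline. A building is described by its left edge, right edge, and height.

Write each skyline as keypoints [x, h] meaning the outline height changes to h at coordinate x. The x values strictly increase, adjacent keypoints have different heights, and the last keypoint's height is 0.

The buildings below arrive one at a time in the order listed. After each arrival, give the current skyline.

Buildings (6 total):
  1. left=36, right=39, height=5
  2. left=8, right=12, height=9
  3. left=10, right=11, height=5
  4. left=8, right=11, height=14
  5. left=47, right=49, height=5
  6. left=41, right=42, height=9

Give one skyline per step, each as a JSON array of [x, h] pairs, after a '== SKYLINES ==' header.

== SKYLINES ==
[[36,5],[39,0]]
[[8,9],[12,0],[36,5],[39,0]]
[[8,9],[12,0],[36,5],[39,0]]
[[8,14],[11,9],[12,0],[36,5],[39,0]]
[[8,14],[11,9],[12,0],[36,5],[39,0],[47,5],[49,0]]
[[8,14],[11,9],[12,0],[36,5],[39,0],[41,9],[42,0],[47,5],[49,0]]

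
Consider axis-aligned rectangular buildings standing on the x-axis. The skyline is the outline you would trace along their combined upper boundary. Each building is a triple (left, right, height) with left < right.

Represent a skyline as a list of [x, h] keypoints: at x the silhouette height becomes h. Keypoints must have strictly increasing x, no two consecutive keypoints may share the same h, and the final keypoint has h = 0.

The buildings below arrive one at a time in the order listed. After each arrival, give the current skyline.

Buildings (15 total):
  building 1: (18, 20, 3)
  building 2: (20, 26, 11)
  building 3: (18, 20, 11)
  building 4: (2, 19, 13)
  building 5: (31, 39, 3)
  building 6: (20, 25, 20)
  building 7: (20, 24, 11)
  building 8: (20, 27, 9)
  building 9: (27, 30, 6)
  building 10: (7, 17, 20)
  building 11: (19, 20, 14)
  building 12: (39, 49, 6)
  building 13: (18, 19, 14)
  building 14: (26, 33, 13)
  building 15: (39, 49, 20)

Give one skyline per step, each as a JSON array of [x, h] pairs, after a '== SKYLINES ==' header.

== SKYLINES ==
[[18,3],[20,0]]
[[18,3],[20,11],[26,0]]
[[18,11],[26,0]]
[[2,13],[19,11],[26,0]]
[[2,13],[19,11],[26,0],[31,3],[39,0]]
[[2,13],[19,11],[20,20],[25,11],[26,0],[31,3],[39,0]]
[[2,13],[19,11],[20,20],[25,11],[26,0],[31,3],[39,0]]
[[2,13],[19,11],[20,20],[25,11],[26,9],[27,0],[31,3],[39,0]]
[[2,13],[19,11],[20,20],[25,11],[26,9],[27,6],[30,0],[31,3],[39,0]]
[[2,13],[7,20],[17,13],[19,11],[20,20],[25,11],[26,9],[27,6],[30,0],[31,3],[39,0]]
[[2,13],[7,20],[17,13],[19,14],[20,20],[25,11],[26,9],[27,6],[30,0],[31,3],[39,0]]
[[2,13],[7,20],[17,13],[19,14],[20,20],[25,11],[26,9],[27,6],[30,0],[31,3],[39,6],[49,0]]
[[2,13],[7,20],[17,13],[18,14],[20,20],[25,11],[26,9],[27,6],[30,0],[31,3],[39,6],[49,0]]
[[2,13],[7,20],[17,13],[18,14],[20,20],[25,11],[26,13],[33,3],[39,6],[49,0]]
[[2,13],[7,20],[17,13],[18,14],[20,20],[25,11],[26,13],[33,3],[39,20],[49,0]]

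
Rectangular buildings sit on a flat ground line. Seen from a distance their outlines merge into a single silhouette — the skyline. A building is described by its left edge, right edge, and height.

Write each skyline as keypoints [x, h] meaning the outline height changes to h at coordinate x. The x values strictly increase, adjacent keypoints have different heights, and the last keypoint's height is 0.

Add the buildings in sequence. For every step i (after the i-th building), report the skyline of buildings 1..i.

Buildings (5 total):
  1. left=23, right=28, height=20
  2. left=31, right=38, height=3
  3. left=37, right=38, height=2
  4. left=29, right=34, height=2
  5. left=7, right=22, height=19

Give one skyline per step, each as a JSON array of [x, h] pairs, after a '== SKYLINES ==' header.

== SKYLINES ==
[[23,20],[28,0]]
[[23,20],[28,0],[31,3],[38,0]]
[[23,20],[28,0],[31,3],[38,0]]
[[23,20],[28,0],[29,2],[31,3],[38,0]]
[[7,19],[22,0],[23,20],[28,0],[29,2],[31,3],[38,0]]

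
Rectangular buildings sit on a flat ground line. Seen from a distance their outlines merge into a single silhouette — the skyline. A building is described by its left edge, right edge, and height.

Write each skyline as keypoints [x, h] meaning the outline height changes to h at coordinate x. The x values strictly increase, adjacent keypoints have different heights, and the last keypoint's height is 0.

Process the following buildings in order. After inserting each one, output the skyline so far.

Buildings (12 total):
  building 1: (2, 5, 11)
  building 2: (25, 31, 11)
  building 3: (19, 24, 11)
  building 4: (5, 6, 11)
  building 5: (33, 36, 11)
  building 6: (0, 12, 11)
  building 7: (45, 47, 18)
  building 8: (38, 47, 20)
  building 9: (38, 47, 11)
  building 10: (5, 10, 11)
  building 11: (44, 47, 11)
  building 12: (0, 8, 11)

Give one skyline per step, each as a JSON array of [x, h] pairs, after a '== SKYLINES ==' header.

== SKYLINES ==
[[2,11],[5,0]]
[[2,11],[5,0],[25,11],[31,0]]
[[2,11],[5,0],[19,11],[24,0],[25,11],[31,0]]
[[2,11],[6,0],[19,11],[24,0],[25,11],[31,0]]
[[2,11],[6,0],[19,11],[24,0],[25,11],[31,0],[33,11],[36,0]]
[[0,11],[12,0],[19,11],[24,0],[25,11],[31,0],[33,11],[36,0]]
[[0,11],[12,0],[19,11],[24,0],[25,11],[31,0],[33,11],[36,0],[45,18],[47,0]]
[[0,11],[12,0],[19,11],[24,0],[25,11],[31,0],[33,11],[36,0],[38,20],[47,0]]
[[0,11],[12,0],[19,11],[24,0],[25,11],[31,0],[33,11],[36,0],[38,20],[47,0]]
[[0,11],[12,0],[19,11],[24,0],[25,11],[31,0],[33,11],[36,0],[38,20],[47,0]]
[[0,11],[12,0],[19,11],[24,0],[25,11],[31,0],[33,11],[36,0],[38,20],[47,0]]
[[0,11],[12,0],[19,11],[24,0],[25,11],[31,0],[33,11],[36,0],[38,20],[47,0]]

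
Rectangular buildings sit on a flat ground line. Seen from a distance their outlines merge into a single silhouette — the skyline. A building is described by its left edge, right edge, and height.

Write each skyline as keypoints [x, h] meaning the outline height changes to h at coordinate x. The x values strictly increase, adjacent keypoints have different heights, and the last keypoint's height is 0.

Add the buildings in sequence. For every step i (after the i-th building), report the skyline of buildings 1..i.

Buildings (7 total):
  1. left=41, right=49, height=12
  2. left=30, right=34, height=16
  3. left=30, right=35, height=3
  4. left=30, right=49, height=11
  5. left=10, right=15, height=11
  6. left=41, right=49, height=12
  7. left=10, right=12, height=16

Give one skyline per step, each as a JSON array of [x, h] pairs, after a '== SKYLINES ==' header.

== SKYLINES ==
[[41,12],[49,0]]
[[30,16],[34,0],[41,12],[49,0]]
[[30,16],[34,3],[35,0],[41,12],[49,0]]
[[30,16],[34,11],[41,12],[49,0]]
[[10,11],[15,0],[30,16],[34,11],[41,12],[49,0]]
[[10,11],[15,0],[30,16],[34,11],[41,12],[49,0]]
[[10,16],[12,11],[15,0],[30,16],[34,11],[41,12],[49,0]]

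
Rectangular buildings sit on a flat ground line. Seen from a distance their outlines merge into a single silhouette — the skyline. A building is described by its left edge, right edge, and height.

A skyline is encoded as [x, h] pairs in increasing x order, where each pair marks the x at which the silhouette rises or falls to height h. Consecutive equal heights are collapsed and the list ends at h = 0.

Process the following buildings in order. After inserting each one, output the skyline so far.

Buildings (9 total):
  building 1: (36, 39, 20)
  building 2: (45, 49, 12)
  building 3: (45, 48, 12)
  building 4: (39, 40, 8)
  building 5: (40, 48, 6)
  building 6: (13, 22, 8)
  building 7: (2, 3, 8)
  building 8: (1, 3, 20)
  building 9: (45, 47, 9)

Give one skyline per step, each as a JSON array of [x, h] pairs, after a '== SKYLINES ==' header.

== SKYLINES ==
[[36,20],[39,0]]
[[36,20],[39,0],[45,12],[49,0]]
[[36,20],[39,0],[45,12],[49,0]]
[[36,20],[39,8],[40,0],[45,12],[49,0]]
[[36,20],[39,8],[40,6],[45,12],[49,0]]
[[13,8],[22,0],[36,20],[39,8],[40,6],[45,12],[49,0]]
[[2,8],[3,0],[13,8],[22,0],[36,20],[39,8],[40,6],[45,12],[49,0]]
[[1,20],[3,0],[13,8],[22,0],[36,20],[39,8],[40,6],[45,12],[49,0]]
[[1,20],[3,0],[13,8],[22,0],[36,20],[39,8],[40,6],[45,12],[49,0]]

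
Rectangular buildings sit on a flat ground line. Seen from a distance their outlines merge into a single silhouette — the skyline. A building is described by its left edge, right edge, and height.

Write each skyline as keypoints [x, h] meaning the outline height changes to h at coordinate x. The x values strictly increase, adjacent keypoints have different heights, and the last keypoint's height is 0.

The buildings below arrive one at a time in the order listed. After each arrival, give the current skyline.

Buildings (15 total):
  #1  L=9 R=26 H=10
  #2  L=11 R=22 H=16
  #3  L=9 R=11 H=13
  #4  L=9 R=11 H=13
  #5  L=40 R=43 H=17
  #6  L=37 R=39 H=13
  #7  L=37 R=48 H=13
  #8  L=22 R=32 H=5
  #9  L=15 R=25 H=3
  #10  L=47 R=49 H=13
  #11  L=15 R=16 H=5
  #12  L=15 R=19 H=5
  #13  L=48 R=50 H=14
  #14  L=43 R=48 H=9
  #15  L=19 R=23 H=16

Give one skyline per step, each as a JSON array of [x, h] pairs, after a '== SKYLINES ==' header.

== SKYLINES ==
[[9,10],[26,0]]
[[9,10],[11,16],[22,10],[26,0]]
[[9,13],[11,16],[22,10],[26,0]]
[[9,13],[11,16],[22,10],[26,0]]
[[9,13],[11,16],[22,10],[26,0],[40,17],[43,0]]
[[9,13],[11,16],[22,10],[26,0],[37,13],[39,0],[40,17],[43,0]]
[[9,13],[11,16],[22,10],[26,0],[37,13],[40,17],[43,13],[48,0]]
[[9,13],[11,16],[22,10],[26,5],[32,0],[37,13],[40,17],[43,13],[48,0]]
[[9,13],[11,16],[22,10],[26,5],[32,0],[37,13],[40,17],[43,13],[48,0]]
[[9,13],[11,16],[22,10],[26,5],[32,0],[37,13],[40,17],[43,13],[49,0]]
[[9,13],[11,16],[22,10],[26,5],[32,0],[37,13],[40,17],[43,13],[49,0]]
[[9,13],[11,16],[22,10],[26,5],[32,0],[37,13],[40,17],[43,13],[49,0]]
[[9,13],[11,16],[22,10],[26,5],[32,0],[37,13],[40,17],[43,13],[48,14],[50,0]]
[[9,13],[11,16],[22,10],[26,5],[32,0],[37,13],[40,17],[43,13],[48,14],[50,0]]
[[9,13],[11,16],[23,10],[26,5],[32,0],[37,13],[40,17],[43,13],[48,14],[50,0]]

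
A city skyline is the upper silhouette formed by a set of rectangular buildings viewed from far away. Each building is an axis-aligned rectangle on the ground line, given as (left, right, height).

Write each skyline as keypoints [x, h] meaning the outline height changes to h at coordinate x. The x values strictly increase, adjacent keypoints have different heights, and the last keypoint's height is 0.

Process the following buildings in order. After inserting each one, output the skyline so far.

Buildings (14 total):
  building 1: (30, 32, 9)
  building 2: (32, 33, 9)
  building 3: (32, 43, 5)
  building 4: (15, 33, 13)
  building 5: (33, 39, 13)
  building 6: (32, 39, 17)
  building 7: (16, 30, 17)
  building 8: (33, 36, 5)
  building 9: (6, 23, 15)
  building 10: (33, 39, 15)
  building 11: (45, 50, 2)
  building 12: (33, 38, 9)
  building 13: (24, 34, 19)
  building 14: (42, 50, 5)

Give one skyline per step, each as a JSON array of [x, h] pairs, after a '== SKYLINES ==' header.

== SKYLINES ==
[[30,9],[32,0]]
[[30,9],[33,0]]
[[30,9],[33,5],[43,0]]
[[15,13],[33,5],[43,0]]
[[15,13],[39,5],[43,0]]
[[15,13],[32,17],[39,5],[43,0]]
[[15,13],[16,17],[30,13],[32,17],[39,5],[43,0]]
[[15,13],[16,17],[30,13],[32,17],[39,5],[43,0]]
[[6,15],[16,17],[30,13],[32,17],[39,5],[43,0]]
[[6,15],[16,17],[30,13],[32,17],[39,5],[43,0]]
[[6,15],[16,17],[30,13],[32,17],[39,5],[43,0],[45,2],[50,0]]
[[6,15],[16,17],[30,13],[32,17],[39,5],[43,0],[45,2],[50,0]]
[[6,15],[16,17],[24,19],[34,17],[39,5],[43,0],[45,2],[50,0]]
[[6,15],[16,17],[24,19],[34,17],[39,5],[50,0]]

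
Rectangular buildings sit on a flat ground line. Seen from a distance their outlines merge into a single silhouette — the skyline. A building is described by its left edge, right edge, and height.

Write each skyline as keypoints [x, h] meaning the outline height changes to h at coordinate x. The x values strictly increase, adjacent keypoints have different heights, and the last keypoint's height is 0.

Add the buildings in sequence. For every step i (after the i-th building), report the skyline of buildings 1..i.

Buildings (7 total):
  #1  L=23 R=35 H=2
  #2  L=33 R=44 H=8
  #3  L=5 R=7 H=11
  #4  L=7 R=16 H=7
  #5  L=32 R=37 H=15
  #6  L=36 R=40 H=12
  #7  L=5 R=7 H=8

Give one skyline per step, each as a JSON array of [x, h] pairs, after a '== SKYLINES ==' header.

== SKYLINES ==
[[23,2],[35,0]]
[[23,2],[33,8],[44,0]]
[[5,11],[7,0],[23,2],[33,8],[44,0]]
[[5,11],[7,7],[16,0],[23,2],[33,8],[44,0]]
[[5,11],[7,7],[16,0],[23,2],[32,15],[37,8],[44,0]]
[[5,11],[7,7],[16,0],[23,2],[32,15],[37,12],[40,8],[44,0]]
[[5,11],[7,7],[16,0],[23,2],[32,15],[37,12],[40,8],[44,0]]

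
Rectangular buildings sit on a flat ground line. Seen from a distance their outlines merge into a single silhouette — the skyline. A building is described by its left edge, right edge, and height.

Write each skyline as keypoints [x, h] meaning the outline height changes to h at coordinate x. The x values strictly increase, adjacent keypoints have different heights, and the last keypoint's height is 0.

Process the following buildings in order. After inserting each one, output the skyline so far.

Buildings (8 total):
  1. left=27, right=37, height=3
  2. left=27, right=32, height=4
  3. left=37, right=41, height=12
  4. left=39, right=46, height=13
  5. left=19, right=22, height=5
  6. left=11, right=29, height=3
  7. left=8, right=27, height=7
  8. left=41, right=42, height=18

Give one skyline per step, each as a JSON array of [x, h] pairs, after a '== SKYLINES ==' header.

== SKYLINES ==
[[27,3],[37,0]]
[[27,4],[32,3],[37,0]]
[[27,4],[32,3],[37,12],[41,0]]
[[27,4],[32,3],[37,12],[39,13],[46,0]]
[[19,5],[22,0],[27,4],[32,3],[37,12],[39,13],[46,0]]
[[11,3],[19,5],[22,3],[27,4],[32,3],[37,12],[39,13],[46,0]]
[[8,7],[27,4],[32,3],[37,12],[39,13],[46,0]]
[[8,7],[27,4],[32,3],[37,12],[39,13],[41,18],[42,13],[46,0]]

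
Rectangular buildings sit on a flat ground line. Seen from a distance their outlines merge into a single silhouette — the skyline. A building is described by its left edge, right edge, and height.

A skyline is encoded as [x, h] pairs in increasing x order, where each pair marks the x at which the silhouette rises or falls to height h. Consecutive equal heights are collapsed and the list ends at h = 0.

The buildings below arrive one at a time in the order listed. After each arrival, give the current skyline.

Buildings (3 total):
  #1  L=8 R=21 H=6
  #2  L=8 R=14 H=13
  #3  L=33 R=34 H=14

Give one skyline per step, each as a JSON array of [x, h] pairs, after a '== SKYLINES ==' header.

== SKYLINES ==
[[8,6],[21,0]]
[[8,13],[14,6],[21,0]]
[[8,13],[14,6],[21,0],[33,14],[34,0]]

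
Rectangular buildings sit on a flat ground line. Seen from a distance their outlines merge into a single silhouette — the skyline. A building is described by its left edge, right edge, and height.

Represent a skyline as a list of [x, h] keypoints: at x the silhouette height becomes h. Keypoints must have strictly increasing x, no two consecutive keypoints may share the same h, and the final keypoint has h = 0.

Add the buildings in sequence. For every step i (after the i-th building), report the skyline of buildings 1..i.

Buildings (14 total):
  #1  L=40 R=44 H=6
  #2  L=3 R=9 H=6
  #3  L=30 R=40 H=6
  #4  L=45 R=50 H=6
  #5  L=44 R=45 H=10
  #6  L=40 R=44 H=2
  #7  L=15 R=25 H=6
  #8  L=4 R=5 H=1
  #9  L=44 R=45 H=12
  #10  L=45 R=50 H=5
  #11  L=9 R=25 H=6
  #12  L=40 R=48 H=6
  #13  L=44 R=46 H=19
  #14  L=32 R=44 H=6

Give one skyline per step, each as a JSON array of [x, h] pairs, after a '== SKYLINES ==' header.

== SKYLINES ==
[[40,6],[44,0]]
[[3,6],[9,0],[40,6],[44,0]]
[[3,6],[9,0],[30,6],[44,0]]
[[3,6],[9,0],[30,6],[44,0],[45,6],[50,0]]
[[3,6],[9,0],[30,6],[44,10],[45,6],[50,0]]
[[3,6],[9,0],[30,6],[44,10],[45,6],[50,0]]
[[3,6],[9,0],[15,6],[25,0],[30,6],[44,10],[45,6],[50,0]]
[[3,6],[9,0],[15,6],[25,0],[30,6],[44,10],[45,6],[50,0]]
[[3,6],[9,0],[15,6],[25,0],[30,6],[44,12],[45,6],[50,0]]
[[3,6],[9,0],[15,6],[25,0],[30,6],[44,12],[45,6],[50,0]]
[[3,6],[25,0],[30,6],[44,12],[45,6],[50,0]]
[[3,6],[25,0],[30,6],[44,12],[45,6],[50,0]]
[[3,6],[25,0],[30,6],[44,19],[46,6],[50,0]]
[[3,6],[25,0],[30,6],[44,19],[46,6],[50,0]]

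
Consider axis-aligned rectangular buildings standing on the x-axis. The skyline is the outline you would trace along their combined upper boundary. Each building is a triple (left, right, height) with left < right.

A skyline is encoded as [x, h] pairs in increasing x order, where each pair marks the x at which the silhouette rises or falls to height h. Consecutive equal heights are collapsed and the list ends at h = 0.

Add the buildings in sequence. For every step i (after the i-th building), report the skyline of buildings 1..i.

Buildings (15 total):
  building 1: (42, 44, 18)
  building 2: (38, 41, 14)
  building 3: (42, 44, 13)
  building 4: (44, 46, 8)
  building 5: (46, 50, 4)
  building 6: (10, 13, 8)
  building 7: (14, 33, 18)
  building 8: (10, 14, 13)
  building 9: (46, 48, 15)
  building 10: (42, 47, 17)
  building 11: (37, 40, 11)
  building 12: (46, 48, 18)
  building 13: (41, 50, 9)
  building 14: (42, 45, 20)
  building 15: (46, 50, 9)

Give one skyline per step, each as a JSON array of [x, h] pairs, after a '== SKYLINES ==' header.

== SKYLINES ==
[[42,18],[44,0]]
[[38,14],[41,0],[42,18],[44,0]]
[[38,14],[41,0],[42,18],[44,0]]
[[38,14],[41,0],[42,18],[44,8],[46,0]]
[[38,14],[41,0],[42,18],[44,8],[46,4],[50,0]]
[[10,8],[13,0],[38,14],[41,0],[42,18],[44,8],[46,4],[50,0]]
[[10,8],[13,0],[14,18],[33,0],[38,14],[41,0],[42,18],[44,8],[46,4],[50,0]]
[[10,13],[14,18],[33,0],[38,14],[41,0],[42,18],[44,8],[46,4],[50,0]]
[[10,13],[14,18],[33,0],[38,14],[41,0],[42,18],[44,8],[46,15],[48,4],[50,0]]
[[10,13],[14,18],[33,0],[38,14],[41,0],[42,18],[44,17],[47,15],[48,4],[50,0]]
[[10,13],[14,18],[33,0],[37,11],[38,14],[41,0],[42,18],[44,17],[47,15],[48,4],[50,0]]
[[10,13],[14,18],[33,0],[37,11],[38,14],[41,0],[42,18],[44,17],[46,18],[48,4],[50,0]]
[[10,13],[14,18],[33,0],[37,11],[38,14],[41,9],[42,18],[44,17],[46,18],[48,9],[50,0]]
[[10,13],[14,18],[33,0],[37,11],[38,14],[41,9],[42,20],[45,17],[46,18],[48,9],[50,0]]
[[10,13],[14,18],[33,0],[37,11],[38,14],[41,9],[42,20],[45,17],[46,18],[48,9],[50,0]]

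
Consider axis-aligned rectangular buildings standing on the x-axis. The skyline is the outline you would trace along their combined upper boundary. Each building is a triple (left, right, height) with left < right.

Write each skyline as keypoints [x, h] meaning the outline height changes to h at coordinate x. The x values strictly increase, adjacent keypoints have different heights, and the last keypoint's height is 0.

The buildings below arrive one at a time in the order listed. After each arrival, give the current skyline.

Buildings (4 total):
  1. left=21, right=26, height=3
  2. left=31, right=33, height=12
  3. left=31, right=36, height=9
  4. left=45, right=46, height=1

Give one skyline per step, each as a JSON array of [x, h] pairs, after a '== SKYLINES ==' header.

== SKYLINES ==
[[21,3],[26,0]]
[[21,3],[26,0],[31,12],[33,0]]
[[21,3],[26,0],[31,12],[33,9],[36,0]]
[[21,3],[26,0],[31,12],[33,9],[36,0],[45,1],[46,0]]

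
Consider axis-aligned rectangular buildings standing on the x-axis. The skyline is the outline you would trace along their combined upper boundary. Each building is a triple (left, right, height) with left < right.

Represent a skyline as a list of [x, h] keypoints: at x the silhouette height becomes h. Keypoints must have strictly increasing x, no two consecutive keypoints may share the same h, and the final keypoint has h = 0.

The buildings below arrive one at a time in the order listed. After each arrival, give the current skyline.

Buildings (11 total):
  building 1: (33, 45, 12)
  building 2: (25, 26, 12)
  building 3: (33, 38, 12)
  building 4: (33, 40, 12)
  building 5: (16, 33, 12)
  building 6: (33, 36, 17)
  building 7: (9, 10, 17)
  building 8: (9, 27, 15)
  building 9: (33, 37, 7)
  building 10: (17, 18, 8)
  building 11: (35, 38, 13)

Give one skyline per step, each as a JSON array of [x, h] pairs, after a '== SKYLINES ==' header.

== SKYLINES ==
[[33,12],[45,0]]
[[25,12],[26,0],[33,12],[45,0]]
[[25,12],[26,0],[33,12],[45,0]]
[[25,12],[26,0],[33,12],[45,0]]
[[16,12],[45,0]]
[[16,12],[33,17],[36,12],[45,0]]
[[9,17],[10,0],[16,12],[33,17],[36,12],[45,0]]
[[9,17],[10,15],[27,12],[33,17],[36,12],[45,0]]
[[9,17],[10,15],[27,12],[33,17],[36,12],[45,0]]
[[9,17],[10,15],[27,12],[33,17],[36,12],[45,0]]
[[9,17],[10,15],[27,12],[33,17],[36,13],[38,12],[45,0]]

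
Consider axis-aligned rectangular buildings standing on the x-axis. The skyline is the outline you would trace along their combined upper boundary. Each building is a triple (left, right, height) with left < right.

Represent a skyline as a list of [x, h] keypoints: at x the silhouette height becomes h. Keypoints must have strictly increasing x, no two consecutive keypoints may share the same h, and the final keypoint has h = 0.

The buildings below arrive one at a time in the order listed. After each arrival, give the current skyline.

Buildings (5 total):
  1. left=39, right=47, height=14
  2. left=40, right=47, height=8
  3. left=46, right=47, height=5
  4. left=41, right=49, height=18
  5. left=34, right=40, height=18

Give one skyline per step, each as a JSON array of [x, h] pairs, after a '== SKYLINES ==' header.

== SKYLINES ==
[[39,14],[47,0]]
[[39,14],[47,0]]
[[39,14],[47,0]]
[[39,14],[41,18],[49,0]]
[[34,18],[40,14],[41,18],[49,0]]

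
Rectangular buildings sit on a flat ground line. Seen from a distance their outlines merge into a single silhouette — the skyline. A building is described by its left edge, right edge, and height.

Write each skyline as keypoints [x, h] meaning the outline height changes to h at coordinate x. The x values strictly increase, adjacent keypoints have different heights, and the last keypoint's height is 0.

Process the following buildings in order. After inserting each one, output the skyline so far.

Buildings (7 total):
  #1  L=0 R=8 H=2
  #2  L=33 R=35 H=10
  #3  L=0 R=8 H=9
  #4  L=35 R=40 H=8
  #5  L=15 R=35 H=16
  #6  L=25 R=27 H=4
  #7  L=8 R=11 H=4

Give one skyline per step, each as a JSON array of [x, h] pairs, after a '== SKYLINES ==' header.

== SKYLINES ==
[[0,2],[8,0]]
[[0,2],[8,0],[33,10],[35,0]]
[[0,9],[8,0],[33,10],[35,0]]
[[0,9],[8,0],[33,10],[35,8],[40,0]]
[[0,9],[8,0],[15,16],[35,8],[40,0]]
[[0,9],[8,0],[15,16],[35,8],[40,0]]
[[0,9],[8,4],[11,0],[15,16],[35,8],[40,0]]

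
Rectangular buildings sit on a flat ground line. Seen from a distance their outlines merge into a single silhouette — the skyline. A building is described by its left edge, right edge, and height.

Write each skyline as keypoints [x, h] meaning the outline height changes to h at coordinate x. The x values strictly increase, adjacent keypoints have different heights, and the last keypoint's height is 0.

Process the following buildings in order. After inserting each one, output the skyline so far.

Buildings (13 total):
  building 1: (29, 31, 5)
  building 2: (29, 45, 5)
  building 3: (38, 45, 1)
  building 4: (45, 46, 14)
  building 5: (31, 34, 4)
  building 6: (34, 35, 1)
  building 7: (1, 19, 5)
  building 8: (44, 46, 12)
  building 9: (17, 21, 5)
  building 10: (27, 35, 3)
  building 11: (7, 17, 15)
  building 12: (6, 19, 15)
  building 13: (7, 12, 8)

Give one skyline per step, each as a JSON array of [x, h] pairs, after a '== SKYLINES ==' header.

== SKYLINES ==
[[29,5],[31,0]]
[[29,5],[45,0]]
[[29,5],[45,0]]
[[29,5],[45,14],[46,0]]
[[29,5],[45,14],[46,0]]
[[29,5],[45,14],[46,0]]
[[1,5],[19,0],[29,5],[45,14],[46,0]]
[[1,5],[19,0],[29,5],[44,12],[45,14],[46,0]]
[[1,5],[21,0],[29,5],[44,12],[45,14],[46,0]]
[[1,5],[21,0],[27,3],[29,5],[44,12],[45,14],[46,0]]
[[1,5],[7,15],[17,5],[21,0],[27,3],[29,5],[44,12],[45,14],[46,0]]
[[1,5],[6,15],[19,5],[21,0],[27,3],[29,5],[44,12],[45,14],[46,0]]
[[1,5],[6,15],[19,5],[21,0],[27,3],[29,5],[44,12],[45,14],[46,0]]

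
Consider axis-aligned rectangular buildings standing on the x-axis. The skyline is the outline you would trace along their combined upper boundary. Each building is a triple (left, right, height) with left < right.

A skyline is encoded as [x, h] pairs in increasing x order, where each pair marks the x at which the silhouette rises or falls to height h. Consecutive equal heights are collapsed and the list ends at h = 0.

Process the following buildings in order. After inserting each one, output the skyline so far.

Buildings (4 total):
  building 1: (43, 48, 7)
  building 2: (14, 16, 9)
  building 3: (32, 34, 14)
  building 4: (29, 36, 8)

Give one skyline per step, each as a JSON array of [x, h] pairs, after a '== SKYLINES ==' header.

== SKYLINES ==
[[43,7],[48,0]]
[[14,9],[16,0],[43,7],[48,0]]
[[14,9],[16,0],[32,14],[34,0],[43,7],[48,0]]
[[14,9],[16,0],[29,8],[32,14],[34,8],[36,0],[43,7],[48,0]]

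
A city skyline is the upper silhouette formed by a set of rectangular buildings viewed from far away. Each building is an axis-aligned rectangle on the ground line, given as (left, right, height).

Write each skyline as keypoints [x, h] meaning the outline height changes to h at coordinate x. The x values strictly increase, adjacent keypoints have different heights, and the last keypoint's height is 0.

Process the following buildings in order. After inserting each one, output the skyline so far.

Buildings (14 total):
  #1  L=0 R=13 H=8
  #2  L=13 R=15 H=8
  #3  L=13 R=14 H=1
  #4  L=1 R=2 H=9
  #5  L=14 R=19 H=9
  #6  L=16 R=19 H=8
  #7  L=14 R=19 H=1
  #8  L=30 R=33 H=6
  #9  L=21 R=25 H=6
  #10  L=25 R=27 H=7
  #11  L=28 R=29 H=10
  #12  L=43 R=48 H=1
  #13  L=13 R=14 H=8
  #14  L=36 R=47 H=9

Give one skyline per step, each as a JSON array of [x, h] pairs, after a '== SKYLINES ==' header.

== SKYLINES ==
[[0,8],[13,0]]
[[0,8],[15,0]]
[[0,8],[15,0]]
[[0,8],[1,9],[2,8],[15,0]]
[[0,8],[1,9],[2,8],[14,9],[19,0]]
[[0,8],[1,9],[2,8],[14,9],[19,0]]
[[0,8],[1,9],[2,8],[14,9],[19,0]]
[[0,8],[1,9],[2,8],[14,9],[19,0],[30,6],[33,0]]
[[0,8],[1,9],[2,8],[14,9],[19,0],[21,6],[25,0],[30,6],[33,0]]
[[0,8],[1,9],[2,8],[14,9],[19,0],[21,6],[25,7],[27,0],[30,6],[33,0]]
[[0,8],[1,9],[2,8],[14,9],[19,0],[21,6],[25,7],[27,0],[28,10],[29,0],[30,6],[33,0]]
[[0,8],[1,9],[2,8],[14,9],[19,0],[21,6],[25,7],[27,0],[28,10],[29,0],[30,6],[33,0],[43,1],[48,0]]
[[0,8],[1,9],[2,8],[14,9],[19,0],[21,6],[25,7],[27,0],[28,10],[29,0],[30,6],[33,0],[43,1],[48,0]]
[[0,8],[1,9],[2,8],[14,9],[19,0],[21,6],[25,7],[27,0],[28,10],[29,0],[30,6],[33,0],[36,9],[47,1],[48,0]]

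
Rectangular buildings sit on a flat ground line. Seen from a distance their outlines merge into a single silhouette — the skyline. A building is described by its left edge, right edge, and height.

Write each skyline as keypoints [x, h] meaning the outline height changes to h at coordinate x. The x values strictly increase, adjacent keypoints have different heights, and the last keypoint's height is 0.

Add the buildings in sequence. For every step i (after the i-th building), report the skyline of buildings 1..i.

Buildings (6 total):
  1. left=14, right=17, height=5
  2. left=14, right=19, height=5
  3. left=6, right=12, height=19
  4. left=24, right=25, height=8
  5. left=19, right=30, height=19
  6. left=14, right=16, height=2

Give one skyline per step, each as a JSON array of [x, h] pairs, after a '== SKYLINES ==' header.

== SKYLINES ==
[[14,5],[17,0]]
[[14,5],[19,0]]
[[6,19],[12,0],[14,5],[19,0]]
[[6,19],[12,0],[14,5],[19,0],[24,8],[25,0]]
[[6,19],[12,0],[14,5],[19,19],[30,0]]
[[6,19],[12,0],[14,5],[19,19],[30,0]]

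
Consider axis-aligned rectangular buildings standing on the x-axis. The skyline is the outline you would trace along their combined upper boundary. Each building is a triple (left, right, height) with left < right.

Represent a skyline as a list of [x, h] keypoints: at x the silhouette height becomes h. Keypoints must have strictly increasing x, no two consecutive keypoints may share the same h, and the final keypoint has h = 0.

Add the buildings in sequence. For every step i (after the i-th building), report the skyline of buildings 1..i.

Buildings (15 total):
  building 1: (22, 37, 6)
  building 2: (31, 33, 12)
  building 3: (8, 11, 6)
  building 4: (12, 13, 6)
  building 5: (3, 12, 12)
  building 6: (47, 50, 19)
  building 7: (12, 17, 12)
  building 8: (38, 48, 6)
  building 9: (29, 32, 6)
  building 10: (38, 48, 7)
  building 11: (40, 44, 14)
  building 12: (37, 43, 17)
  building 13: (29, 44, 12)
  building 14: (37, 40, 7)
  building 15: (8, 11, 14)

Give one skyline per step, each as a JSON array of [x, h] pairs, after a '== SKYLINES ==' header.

== SKYLINES ==
[[22,6],[37,0]]
[[22,6],[31,12],[33,6],[37,0]]
[[8,6],[11,0],[22,6],[31,12],[33,6],[37,0]]
[[8,6],[11,0],[12,6],[13,0],[22,6],[31,12],[33,6],[37,0]]
[[3,12],[12,6],[13,0],[22,6],[31,12],[33,6],[37,0]]
[[3,12],[12,6],[13,0],[22,6],[31,12],[33,6],[37,0],[47,19],[50,0]]
[[3,12],[17,0],[22,6],[31,12],[33,6],[37,0],[47,19],[50,0]]
[[3,12],[17,0],[22,6],[31,12],[33,6],[37,0],[38,6],[47,19],[50,0]]
[[3,12],[17,0],[22,6],[31,12],[33,6],[37,0],[38,6],[47,19],[50,0]]
[[3,12],[17,0],[22,6],[31,12],[33,6],[37,0],[38,7],[47,19],[50,0]]
[[3,12],[17,0],[22,6],[31,12],[33,6],[37,0],[38,7],[40,14],[44,7],[47,19],[50,0]]
[[3,12],[17,0],[22,6],[31,12],[33,6],[37,17],[43,14],[44,7],[47,19],[50,0]]
[[3,12],[17,0],[22,6],[29,12],[37,17],[43,14],[44,7],[47,19],[50,0]]
[[3,12],[17,0],[22,6],[29,12],[37,17],[43,14],[44,7],[47,19],[50,0]]
[[3,12],[8,14],[11,12],[17,0],[22,6],[29,12],[37,17],[43,14],[44,7],[47,19],[50,0]]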